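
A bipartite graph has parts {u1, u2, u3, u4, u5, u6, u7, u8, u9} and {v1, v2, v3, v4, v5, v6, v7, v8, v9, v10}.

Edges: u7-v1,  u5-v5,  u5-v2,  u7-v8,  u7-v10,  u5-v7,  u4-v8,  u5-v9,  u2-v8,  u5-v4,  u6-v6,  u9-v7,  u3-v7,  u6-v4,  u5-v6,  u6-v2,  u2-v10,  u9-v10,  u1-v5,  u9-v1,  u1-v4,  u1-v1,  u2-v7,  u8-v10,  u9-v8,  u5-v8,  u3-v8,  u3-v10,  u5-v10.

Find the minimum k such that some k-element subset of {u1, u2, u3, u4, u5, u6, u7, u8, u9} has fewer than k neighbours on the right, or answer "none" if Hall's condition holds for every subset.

Take S = {u2, u3, u4, u8}. Its neighbourhood is {v7, v8, v10}, so |N(S)| = 3 < |S| = 4.
Every subset of size less than 4 has at least as many neighbours as members, so 4 is the minimum.

4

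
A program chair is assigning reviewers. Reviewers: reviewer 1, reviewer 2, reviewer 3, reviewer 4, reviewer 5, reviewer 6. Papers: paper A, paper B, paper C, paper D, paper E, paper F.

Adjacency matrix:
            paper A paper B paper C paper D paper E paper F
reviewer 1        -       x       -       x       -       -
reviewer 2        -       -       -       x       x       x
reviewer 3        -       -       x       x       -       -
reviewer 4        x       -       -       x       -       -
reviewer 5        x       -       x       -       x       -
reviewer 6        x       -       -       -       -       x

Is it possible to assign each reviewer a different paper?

One maximum matching: reviewer 1→paper B, reviewer 2→paper D, reviewer 3→paper C, reviewer 4→paper A, reviewer 5→paper E, reviewer 6→paper F.
Every reviewer is matched, so this is a perfect matching.

Yes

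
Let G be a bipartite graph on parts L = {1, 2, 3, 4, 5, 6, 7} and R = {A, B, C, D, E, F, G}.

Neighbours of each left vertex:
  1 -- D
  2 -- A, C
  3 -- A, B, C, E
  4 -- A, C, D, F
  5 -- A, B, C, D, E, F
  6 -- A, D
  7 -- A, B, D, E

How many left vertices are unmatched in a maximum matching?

A valid assignment of size 6: 1–D, 2–C, 3–B, 4–F, 5–E, 6–A.
The set {1, 2, 3, 4, 5, 6, 7} has only 6 neighbours ({A, B, C, D, E, F}), so by Hall's theorem at most 6 of the 7 left vertices can be matched.
That matches 6 of the 7, leaving 1 unmatched; no matching can do better.

1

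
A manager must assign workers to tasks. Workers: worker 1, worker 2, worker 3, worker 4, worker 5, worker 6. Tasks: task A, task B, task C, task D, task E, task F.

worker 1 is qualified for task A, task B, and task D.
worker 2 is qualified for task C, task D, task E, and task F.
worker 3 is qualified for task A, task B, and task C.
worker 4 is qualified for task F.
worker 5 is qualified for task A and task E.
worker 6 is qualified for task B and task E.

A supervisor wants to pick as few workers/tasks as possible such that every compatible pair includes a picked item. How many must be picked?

{worker 1, worker 2, worker 3, worker 4, worker 5, worker 6} is a vertex cover of size 6: every edge has an endpoint in this set.
No smaller cover exists because worker 1–task D, worker 2–task C, worker 3–task B, worker 4–task F, worker 5–task A, worker 6–task E is a matching of size 6, and a cover must include an endpoint of each of these disjoint edges (König's theorem).

6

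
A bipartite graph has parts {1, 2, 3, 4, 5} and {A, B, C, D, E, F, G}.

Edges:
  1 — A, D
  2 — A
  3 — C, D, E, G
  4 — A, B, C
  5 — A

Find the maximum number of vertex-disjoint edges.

4

For example, pair 1–D, 2–A, 3–E, 4–B.
The set {2, 5} has only 1 neighbour ({A}), so by Hall's theorem at most 4 of the 5 left vertices can be matched.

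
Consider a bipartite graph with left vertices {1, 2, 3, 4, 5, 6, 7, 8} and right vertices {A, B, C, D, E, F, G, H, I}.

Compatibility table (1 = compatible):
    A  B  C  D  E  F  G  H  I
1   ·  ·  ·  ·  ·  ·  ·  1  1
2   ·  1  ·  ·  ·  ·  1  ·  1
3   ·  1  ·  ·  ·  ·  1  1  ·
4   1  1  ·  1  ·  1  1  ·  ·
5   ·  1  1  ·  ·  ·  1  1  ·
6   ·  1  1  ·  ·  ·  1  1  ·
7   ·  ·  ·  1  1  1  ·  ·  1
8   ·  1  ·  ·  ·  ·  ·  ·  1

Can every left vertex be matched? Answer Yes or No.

The set {1, 2, 3, 5, 6, 8} has only 5 neighbours ({B, C, G, H, I}), so by Hall's theorem at most 7 of the 8 left vertices can be matched.
Hence no matching covers every left vertex.

No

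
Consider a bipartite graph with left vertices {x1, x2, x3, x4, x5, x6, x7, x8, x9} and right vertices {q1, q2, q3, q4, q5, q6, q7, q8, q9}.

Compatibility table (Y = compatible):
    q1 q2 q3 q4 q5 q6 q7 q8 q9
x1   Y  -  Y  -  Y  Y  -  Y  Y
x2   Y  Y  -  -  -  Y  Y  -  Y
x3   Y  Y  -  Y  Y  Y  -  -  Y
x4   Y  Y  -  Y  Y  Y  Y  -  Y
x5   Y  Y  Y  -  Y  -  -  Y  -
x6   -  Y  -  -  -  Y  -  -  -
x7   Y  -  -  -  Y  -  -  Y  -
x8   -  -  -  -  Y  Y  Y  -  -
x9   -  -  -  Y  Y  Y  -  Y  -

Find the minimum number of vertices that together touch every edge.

A maximum matching has 9 edges (e.g. x1–q3, x2–q6, x3–q9, x4–q4, x5–q1, x6–q2, x7–q5, x8–q7, x9–q8).
By König's theorem the minimum vertex cover has the same size. One such cover is {x1, x2, x3, x4, x5, x6, x7, x8, x9}.

9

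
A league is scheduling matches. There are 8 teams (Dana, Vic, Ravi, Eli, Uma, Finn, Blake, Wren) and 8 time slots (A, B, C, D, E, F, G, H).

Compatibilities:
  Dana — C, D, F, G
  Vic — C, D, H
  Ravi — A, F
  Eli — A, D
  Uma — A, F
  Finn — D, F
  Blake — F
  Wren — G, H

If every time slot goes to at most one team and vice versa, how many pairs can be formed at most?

One maximum matching: Dana-C, Vic-H, Ravi-A, Eli-D, Uma-F, Wren-G.
The set {Ravi, Eli, Uma, Finn, Blake} has only 3 neighbours ({A, D, F}), so by Hall's theorem at most 6 of the 8 teams can be matched.

6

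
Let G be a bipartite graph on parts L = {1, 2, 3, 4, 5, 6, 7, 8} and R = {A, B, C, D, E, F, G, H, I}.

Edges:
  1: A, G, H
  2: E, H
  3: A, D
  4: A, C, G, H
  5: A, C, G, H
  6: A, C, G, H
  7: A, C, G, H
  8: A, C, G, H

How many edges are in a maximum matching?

6

A valid assignment of size 6: 1-A, 2-E, 3-D, 4-H, 5-G, 6-C.
The set {1, 4, 5, 6, 7, 8} has only 4 neighbours ({A, C, G, H}), so by Hall's theorem at most 6 of the 8 left vertices can be matched.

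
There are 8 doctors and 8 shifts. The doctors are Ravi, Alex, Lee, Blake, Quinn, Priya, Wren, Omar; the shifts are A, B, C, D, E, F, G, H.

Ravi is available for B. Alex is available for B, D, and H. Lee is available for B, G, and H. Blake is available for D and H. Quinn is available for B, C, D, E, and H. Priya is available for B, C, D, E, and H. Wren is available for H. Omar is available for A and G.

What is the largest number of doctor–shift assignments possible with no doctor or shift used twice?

7

For example, pair Ravi–B, Alex–H, Lee–G, Blake–D, Quinn–C, Priya–E, Omar–A.
The set {Ravi, Alex, Blake, Wren} has only 3 neighbours ({B, D, H}), so by Hall's theorem at most 7 of the 8 doctors can be matched.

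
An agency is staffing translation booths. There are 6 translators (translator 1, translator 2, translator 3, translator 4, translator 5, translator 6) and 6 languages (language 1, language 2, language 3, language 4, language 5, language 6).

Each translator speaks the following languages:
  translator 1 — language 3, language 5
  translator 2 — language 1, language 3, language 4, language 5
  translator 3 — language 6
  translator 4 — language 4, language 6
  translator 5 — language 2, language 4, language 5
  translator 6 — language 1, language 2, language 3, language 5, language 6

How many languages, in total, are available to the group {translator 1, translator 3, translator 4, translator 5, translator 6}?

6

The union of neighbours of {translator 1, translator 3, translator 4, translator 5, translator 6} is {language 1, language 2, language 3, language 4, language 5, language 6}, which has 6 elements.
Since |N(S)| = 6 ≥ |S| = 5, Hall's condition holds for this subset.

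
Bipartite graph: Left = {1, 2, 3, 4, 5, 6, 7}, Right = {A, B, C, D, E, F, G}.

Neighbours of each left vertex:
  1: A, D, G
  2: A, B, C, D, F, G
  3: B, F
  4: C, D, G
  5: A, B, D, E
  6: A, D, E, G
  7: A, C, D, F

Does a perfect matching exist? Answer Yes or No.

For example, pair 1-G, 2-A, 3-B, 4-C, 5-E, 6-D, 7-F.
All 7 left vertices are covered.

Yes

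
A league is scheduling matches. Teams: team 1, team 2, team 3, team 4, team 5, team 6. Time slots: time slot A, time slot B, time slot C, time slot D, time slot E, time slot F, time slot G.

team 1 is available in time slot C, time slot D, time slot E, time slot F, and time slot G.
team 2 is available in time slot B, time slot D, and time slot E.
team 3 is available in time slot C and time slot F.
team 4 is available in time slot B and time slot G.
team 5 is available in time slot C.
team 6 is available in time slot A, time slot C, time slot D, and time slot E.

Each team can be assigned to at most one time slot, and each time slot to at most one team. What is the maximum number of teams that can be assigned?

One maximum matching: team 1→time slot E, team 2→time slot B, team 3→time slot F, team 4→time slot G, team 5→time slot C, team 6→time slot D.
All 6 teams are matched, so no larger matching exists.

6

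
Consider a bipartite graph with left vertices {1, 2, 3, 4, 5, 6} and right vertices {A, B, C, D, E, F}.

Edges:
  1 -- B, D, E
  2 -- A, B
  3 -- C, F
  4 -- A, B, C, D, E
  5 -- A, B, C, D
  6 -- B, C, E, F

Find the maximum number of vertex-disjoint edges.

6

For example, pair 1-D, 2-A, 3-F, 4-E, 5-C, 6-B.
All 6 left vertices are matched, so no larger matching exists.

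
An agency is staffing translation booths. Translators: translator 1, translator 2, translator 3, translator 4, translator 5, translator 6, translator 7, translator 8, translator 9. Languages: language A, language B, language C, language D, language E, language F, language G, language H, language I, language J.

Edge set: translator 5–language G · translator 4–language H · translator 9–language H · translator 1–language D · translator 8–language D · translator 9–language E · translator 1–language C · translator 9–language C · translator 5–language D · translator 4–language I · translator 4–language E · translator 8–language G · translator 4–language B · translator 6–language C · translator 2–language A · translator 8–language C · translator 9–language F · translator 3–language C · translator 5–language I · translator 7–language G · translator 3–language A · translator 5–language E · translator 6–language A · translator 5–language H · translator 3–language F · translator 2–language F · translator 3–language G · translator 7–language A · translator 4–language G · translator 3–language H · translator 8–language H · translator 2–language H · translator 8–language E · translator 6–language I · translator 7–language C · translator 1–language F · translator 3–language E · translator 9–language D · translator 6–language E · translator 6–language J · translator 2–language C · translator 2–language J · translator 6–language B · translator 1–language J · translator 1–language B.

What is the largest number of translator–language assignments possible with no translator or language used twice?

9

For example, pair translator 1-language B, translator 2-language J, translator 3-language G, translator 4-language H, translator 5-language D, translator 6-language I, translator 7-language A, translator 8-language C, translator 9-language F.
This saturates every translator, so 9 is the maximum.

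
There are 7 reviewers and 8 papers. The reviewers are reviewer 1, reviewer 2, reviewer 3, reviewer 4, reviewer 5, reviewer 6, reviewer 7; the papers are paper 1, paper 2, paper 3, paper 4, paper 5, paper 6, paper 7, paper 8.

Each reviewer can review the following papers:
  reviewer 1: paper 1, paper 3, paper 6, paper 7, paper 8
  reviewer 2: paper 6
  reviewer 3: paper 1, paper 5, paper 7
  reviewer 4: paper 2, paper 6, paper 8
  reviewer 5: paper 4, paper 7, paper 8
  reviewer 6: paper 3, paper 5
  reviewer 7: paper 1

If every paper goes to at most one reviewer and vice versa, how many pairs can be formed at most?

7

For example, pair reviewer 1→paper 3, reviewer 2→paper 6, reviewer 3→paper 7, reviewer 4→paper 2, reviewer 5→paper 4, reviewer 6→paper 5, reviewer 7→paper 1.
This saturates every reviewer, so 7 is the maximum.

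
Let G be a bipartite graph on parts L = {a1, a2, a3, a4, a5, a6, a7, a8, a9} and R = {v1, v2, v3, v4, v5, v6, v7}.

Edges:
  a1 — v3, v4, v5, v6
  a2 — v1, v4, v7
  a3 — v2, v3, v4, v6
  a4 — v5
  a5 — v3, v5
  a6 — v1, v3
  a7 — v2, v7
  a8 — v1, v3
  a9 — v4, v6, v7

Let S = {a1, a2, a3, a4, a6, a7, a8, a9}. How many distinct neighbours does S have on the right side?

7

The union of neighbours of {a1, a2, a3, a4, a6, a7, a8, a9} is {v1, v2, v3, v4, v5, v6, v7}, which has 7 elements.
Since |N(S)| = 7 < |S| = 8, Hall's condition fails for this subset.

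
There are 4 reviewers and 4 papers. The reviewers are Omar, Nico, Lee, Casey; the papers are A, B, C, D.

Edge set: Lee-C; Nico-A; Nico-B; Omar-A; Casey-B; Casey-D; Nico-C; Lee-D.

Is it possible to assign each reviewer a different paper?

A valid assignment of size 4: Omar-A, Nico-C, Lee-D, Casey-B.
All 4 reviewers are covered.

Yes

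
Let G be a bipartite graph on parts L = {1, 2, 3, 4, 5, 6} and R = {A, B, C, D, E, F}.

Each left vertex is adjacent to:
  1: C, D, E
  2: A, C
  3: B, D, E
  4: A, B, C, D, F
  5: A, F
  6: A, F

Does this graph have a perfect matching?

Yes

For example, pair 1-D, 2-C, 3-E, 4-B, 5-A, 6-F.
Every left vertex is matched, so this is a perfect matching.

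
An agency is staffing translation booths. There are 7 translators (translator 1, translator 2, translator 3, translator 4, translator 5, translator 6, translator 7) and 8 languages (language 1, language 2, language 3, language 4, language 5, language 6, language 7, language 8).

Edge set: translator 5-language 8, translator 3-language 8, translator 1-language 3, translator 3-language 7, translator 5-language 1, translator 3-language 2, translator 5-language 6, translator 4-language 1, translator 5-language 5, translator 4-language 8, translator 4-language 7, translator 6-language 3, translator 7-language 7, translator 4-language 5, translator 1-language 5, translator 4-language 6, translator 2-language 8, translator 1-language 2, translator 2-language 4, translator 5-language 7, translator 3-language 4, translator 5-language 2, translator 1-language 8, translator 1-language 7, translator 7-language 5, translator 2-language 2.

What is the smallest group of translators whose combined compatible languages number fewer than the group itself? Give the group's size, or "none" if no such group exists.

none

A matching saturating every translator exists, for instance translator 1→language 8, translator 2→language 4, translator 3→language 2, translator 4→language 1, translator 5→language 6, translator 6→language 3, translator 7→language 7.
By Hall's marriage theorem, this means |N(S)| ≥ |S| for every subset S, so no violating subset exists.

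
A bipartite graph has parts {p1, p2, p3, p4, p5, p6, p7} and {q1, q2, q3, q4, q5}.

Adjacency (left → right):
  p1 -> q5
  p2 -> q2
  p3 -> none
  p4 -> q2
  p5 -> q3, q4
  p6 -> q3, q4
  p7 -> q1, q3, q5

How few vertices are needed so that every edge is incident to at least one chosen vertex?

The 5 edges p1–q5, p2–q2, p5–q3, p6–q4, p7–q1 form a matching, so any vertex cover needs at least 5 vertices (one per matched edge).
Conversely {p1, p5, p6, p7, q2} meets every edge and has exactly 5 vertices, so 5 is optimal.

5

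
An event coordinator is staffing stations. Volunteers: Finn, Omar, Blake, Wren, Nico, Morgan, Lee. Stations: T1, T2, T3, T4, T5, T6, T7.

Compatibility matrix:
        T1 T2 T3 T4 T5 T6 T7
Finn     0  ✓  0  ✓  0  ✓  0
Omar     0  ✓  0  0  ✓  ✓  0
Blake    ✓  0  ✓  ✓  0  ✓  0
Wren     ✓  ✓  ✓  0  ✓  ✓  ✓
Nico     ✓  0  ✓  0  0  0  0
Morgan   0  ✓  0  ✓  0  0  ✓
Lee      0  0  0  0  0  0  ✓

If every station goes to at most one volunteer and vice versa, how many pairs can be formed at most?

7

One maximum matching: Finn→T6, Omar→T5, Blake→T4, Wren→T3, Nico→T1, Morgan→T2, Lee→T7.
All 7 volunteers are matched, so no larger matching exists.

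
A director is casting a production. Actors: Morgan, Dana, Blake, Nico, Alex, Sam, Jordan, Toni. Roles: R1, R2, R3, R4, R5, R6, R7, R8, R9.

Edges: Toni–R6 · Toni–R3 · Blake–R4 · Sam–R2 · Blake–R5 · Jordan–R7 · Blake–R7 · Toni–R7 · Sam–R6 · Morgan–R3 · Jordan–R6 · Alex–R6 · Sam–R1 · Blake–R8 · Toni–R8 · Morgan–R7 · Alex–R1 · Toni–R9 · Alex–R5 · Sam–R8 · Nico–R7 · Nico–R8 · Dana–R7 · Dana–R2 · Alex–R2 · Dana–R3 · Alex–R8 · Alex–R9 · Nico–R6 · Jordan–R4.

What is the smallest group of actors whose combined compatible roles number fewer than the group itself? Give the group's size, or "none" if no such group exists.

none

A matching saturating every actor exists, for instance Morgan→R3, Dana→R2, Blake→R5, Nico→R7, Alex→R6, Sam→R8, Jordan→R4, Toni→R9.
By Hall's marriage theorem, this means |N(S)| ≥ |S| for every subset S, so no violating subset exists.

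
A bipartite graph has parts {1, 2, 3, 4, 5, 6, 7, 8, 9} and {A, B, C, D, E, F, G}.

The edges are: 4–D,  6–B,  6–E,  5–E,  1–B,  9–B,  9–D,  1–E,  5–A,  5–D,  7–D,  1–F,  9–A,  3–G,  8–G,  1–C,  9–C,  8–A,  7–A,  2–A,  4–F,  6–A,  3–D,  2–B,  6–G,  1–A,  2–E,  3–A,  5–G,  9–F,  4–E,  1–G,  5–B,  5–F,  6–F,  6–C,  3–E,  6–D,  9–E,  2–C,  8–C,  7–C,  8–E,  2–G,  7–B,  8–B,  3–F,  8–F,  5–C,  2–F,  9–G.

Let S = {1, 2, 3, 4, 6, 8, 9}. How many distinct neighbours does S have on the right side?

7

The union of neighbours of {1, 2, 3, 4, 6, 8, 9} is {A, B, C, D, E, F, G}, which has 7 elements.
Since |N(S)| = 7 ≥ |S| = 7, Hall's condition holds for this subset.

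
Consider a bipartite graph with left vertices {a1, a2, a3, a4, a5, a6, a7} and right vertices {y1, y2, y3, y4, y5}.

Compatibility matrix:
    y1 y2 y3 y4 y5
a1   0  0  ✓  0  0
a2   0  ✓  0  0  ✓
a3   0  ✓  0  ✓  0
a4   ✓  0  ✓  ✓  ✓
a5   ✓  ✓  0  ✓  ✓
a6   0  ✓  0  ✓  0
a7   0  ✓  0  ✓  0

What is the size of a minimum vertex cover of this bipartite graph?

5

A maximum matching has 5 edges (e.g. a1–y3, a2–y5, a3–y2, a4–y4, a5–y1).
By König's theorem the minimum vertex cover has the same size. One such cover is {y1, y2, y3, y4, y5}.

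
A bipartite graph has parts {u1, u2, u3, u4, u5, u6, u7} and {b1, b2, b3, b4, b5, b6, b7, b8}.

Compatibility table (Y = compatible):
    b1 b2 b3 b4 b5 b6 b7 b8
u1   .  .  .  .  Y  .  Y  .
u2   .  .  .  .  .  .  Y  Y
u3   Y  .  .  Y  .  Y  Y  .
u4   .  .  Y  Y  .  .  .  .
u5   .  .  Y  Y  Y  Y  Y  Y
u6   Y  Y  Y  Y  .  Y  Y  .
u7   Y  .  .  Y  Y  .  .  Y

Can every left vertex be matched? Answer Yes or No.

One maximum matching: u1-b7, u2-b8, u3-b4, u4-b3, u5-b6, u6-b1, u7-b5.
All 7 left vertices are covered.

Yes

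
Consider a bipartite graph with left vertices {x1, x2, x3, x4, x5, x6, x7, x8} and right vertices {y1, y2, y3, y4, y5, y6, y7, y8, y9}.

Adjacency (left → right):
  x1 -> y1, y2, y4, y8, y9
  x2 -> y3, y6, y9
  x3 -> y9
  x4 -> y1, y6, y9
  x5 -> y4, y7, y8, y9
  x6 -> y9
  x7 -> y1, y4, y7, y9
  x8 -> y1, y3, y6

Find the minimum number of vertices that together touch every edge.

7

{x1, x2, x4, x5, x7, x8, y9} is a vertex cover of size 7: every edge has an endpoint in this set.
No smaller cover exists because x1–y4, x2–y6, x3–y9, x4–y1, x5–y8, x7–y7, x8–y3 is a matching of size 7, and a cover must include an endpoint of each of these disjoint edges (König's theorem).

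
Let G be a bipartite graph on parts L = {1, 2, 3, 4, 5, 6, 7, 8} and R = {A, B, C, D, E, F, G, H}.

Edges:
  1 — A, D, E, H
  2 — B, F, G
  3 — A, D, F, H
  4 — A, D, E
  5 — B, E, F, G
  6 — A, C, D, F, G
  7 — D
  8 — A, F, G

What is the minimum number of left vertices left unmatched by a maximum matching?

0

A valid assignment of size 8: 1–E, 2–G, 3–H, 4–A, 5–B, 6–C, 7–D, 8–F.
All 8 left vertices are matched, so no larger matching exists.
That matches 8 of the 8, leaving 0 unmatched; no matching can do better.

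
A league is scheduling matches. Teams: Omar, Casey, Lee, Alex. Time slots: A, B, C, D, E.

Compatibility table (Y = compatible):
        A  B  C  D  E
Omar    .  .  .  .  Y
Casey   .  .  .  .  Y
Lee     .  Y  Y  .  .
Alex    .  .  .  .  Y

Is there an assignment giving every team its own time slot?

The set {Omar, Casey, Alex} has only 1 neighbour ({E}), so by Hall's theorem at most 2 of the 4 teams can be matched.
Hence no matching covers every team.

No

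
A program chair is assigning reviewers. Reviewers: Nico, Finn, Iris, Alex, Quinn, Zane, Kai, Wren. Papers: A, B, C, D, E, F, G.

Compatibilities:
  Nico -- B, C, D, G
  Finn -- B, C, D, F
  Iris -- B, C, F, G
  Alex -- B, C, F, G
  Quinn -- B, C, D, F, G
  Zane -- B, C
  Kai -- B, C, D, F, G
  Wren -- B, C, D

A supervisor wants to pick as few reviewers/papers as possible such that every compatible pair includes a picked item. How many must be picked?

{B, C, D, F, G} is a vertex cover of size 5: every edge has an endpoint in this set.
No smaller cover exists because Nico–B, Finn–D, Iris–C, Alex–F, Quinn–G is a matching of size 5, and a cover must include an endpoint of each of these disjoint edges (König's theorem).

5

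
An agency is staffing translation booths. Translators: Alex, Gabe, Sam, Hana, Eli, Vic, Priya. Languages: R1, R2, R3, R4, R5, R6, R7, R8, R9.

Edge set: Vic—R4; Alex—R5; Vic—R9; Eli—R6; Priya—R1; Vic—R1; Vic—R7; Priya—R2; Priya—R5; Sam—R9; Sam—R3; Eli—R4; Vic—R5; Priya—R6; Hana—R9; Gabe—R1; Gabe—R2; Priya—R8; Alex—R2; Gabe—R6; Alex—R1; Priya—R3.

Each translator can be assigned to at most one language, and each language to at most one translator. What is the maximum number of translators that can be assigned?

7

One maximum matching: Alex–R5, Gabe–R2, Sam–R3, Hana–R9, Eli–R4, Vic–R1, Priya–R6.
All 7 translators are matched, so no larger matching exists.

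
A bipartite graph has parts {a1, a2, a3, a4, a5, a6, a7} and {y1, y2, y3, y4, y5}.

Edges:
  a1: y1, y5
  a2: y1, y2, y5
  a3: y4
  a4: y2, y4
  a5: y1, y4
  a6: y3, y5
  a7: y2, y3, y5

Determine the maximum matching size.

For example, pair a1–y5, a2–y1, a3–y4, a4–y2, a6–y3.
The set {a1, a2, a3, a4, a5, a6, a7} has only 5 neighbours ({y1, y2, y3, y4, y5}), so by Hall's theorem at most 5 of the 7 left vertices can be matched.

5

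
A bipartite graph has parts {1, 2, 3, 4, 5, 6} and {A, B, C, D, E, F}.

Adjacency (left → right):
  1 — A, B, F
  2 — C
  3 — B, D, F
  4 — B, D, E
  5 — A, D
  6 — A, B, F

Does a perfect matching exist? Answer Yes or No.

Yes

For example, pair 1→A, 2→C, 3→F, 4→E, 5→D, 6→B.
All 6 left vertices are covered.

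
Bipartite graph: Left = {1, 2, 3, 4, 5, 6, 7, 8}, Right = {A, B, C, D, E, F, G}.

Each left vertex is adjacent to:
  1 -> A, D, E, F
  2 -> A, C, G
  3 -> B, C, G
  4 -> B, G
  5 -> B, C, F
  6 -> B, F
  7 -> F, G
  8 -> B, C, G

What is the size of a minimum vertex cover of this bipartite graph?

{1, 2, B, C, F, G} is a vertex cover of size 6: every edge has an endpoint in this set.
No smaller cover exists because 1–E, 2–A, 3–C, 4–G, 5–F, 6–B is a matching of size 6, and a cover must include an endpoint of each of these disjoint edges (König's theorem).

6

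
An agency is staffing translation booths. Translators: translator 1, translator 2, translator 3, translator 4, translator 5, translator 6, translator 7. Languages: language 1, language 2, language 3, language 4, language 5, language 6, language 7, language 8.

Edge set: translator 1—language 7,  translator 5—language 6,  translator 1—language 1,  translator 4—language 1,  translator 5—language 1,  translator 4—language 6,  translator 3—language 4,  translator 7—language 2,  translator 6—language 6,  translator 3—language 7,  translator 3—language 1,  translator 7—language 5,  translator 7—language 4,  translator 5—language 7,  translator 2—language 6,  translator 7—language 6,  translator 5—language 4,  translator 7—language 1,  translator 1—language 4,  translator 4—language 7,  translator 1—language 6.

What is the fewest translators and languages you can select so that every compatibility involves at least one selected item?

5

The 5 edges translator 1–language 1, translator 2–language 6, translator 3–language 4, translator 4–language 7, translator 7–language 2 form a matching, so any vertex cover needs at least 5 vertices (one per matched edge).
Conversely {translator 7, language 1, language 4, language 6, language 7} meets every edge and has exactly 5 vertices, so 5 is optimal.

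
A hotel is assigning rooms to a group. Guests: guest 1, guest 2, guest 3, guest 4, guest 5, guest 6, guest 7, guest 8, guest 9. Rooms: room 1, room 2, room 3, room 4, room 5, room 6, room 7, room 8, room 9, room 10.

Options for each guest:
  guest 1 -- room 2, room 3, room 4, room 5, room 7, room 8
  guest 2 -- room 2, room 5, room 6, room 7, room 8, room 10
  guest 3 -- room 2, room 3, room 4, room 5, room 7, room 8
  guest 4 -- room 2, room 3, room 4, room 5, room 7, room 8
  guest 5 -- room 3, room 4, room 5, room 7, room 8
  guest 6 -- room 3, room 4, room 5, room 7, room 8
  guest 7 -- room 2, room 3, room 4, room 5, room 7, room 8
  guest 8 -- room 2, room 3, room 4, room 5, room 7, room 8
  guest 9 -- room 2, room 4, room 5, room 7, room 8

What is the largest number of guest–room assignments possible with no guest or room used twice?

7

For example, pair guest 1–room 7, guest 2–room 10, guest 3–room 3, guest 4–room 2, guest 5–room 5, guest 6–room 4, guest 7–room 8.
The set {guest 1, guest 3, guest 4, guest 5, guest 6, guest 7, guest 8, guest 9} has only 6 neighbours ({room 2, room 3, room 4, room 5, room 7, room 8}), so by Hall's theorem at most 7 of the 9 guests can be matched.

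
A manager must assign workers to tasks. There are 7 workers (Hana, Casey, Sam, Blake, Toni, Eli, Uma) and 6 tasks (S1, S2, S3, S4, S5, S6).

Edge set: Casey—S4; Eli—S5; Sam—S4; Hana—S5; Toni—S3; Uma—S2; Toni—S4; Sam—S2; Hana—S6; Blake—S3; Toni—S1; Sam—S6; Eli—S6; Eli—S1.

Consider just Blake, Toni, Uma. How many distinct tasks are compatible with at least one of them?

The union of neighbours of {Blake, Toni, Uma} is {S1, S2, S3, S4}, which has 4 elements.
Since |N(S)| = 4 ≥ |S| = 3, Hall's condition holds for this subset.

4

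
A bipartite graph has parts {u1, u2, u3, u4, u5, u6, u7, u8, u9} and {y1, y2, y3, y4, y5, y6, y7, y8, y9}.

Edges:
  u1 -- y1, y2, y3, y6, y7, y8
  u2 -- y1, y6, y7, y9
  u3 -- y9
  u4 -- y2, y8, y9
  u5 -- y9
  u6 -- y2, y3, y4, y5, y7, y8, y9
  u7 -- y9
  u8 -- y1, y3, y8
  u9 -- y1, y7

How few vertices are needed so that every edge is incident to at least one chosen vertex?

{u1, u2, u4, u6, u8, u9, y9} is a vertex cover of size 7: every edge has an endpoint in this set.
No smaller cover exists because u1–y6, u2–y7, u3–y9, u4–y8, u6–y4, u8–y3, u9–y1 is a matching of size 7, and a cover must include an endpoint of each of these disjoint edges (König's theorem).

7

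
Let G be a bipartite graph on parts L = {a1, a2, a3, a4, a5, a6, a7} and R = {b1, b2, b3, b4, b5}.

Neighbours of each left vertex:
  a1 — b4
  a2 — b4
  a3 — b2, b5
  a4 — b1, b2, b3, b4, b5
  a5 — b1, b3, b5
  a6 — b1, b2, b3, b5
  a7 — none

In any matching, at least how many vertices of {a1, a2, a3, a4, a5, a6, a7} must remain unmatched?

2

For example, pair a1-b4, a3-b2, a4-b1, a5-b5, a6-b3.
The set {a1, a2, a7} has only 1 neighbour ({b4}), so by Hall's theorem at most 5 of the 7 left vertices can be matched.
That matches 5 of the 7, leaving 2 unmatched; no matching can do better.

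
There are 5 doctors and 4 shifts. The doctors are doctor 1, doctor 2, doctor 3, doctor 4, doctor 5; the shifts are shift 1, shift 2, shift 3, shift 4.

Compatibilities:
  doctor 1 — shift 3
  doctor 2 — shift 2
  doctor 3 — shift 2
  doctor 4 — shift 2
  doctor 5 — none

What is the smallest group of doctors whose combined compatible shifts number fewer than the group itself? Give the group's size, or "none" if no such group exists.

1

Take S = {doctor 5}. Its neighbourhood is {}, so |N(S)| = 0 < |S| = 1.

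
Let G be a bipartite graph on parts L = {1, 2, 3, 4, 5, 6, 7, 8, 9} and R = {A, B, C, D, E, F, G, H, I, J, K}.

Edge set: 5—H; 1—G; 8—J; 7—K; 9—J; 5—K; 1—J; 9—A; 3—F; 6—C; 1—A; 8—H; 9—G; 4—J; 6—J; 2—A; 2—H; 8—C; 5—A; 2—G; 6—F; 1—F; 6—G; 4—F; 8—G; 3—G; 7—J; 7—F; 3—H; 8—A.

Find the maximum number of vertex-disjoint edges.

7

For example, pair 1–A, 2–H, 3–G, 4–F, 5–K, 6–C, 7–J.
The set {1, 2, 3, 4, 5, 6, 7, 8, 9} has only 7 neighbours ({A, C, F, G, H, J, K}), so by Hall's theorem at most 7 of the 9 left vertices can be matched.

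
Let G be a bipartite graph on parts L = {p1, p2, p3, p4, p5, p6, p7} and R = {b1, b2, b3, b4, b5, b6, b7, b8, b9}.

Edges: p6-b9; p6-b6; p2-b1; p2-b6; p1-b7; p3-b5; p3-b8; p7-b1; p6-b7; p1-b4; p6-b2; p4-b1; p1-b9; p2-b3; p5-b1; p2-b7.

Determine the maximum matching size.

5

For example, pair p1–b7, p2–b3, p3–b5, p4–b1, p6–b6.
The set {p4, p5, p7} has only 1 neighbour ({b1}), so by Hall's theorem at most 5 of the 7 left vertices can be matched.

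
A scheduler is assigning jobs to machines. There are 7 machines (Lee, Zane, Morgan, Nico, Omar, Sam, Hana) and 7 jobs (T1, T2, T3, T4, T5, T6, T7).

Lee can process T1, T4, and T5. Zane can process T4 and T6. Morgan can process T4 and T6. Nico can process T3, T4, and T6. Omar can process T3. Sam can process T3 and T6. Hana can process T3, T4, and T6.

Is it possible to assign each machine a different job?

The set {Zane, Morgan, Nico, Omar, Sam, Hana} has only 3 neighbours ({T3, T4, T6}), so by Hall's theorem at most 4 of the 7 machines can be matched.
Hence no matching covers every machine.

No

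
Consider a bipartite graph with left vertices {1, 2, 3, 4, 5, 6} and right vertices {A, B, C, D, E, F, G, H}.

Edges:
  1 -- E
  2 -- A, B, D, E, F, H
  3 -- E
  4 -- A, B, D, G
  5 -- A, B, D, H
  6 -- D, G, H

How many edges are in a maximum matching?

5

One maximum matching: 1-E, 2-A, 4-B, 5-D, 6-G.
The set {1, 3} has only 1 neighbour ({E}), so by Hall's theorem at most 5 of the 6 left vertices can be matched.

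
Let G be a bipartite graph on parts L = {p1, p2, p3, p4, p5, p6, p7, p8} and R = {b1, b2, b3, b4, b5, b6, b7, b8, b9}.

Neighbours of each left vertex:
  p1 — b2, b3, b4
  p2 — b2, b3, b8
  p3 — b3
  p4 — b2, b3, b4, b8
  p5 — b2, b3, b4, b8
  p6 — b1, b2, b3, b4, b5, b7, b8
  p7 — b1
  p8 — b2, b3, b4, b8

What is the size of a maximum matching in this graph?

For example, pair p1–b4, p2–b2, p3–b3, p4–b8, p6–b7, p7–b1.
The set {p1, p2, p3, p4, p5, p8} has only 4 neighbours ({b2, b3, b4, b8}), so by Hall's theorem at most 6 of the 8 left vertices can be matched.

6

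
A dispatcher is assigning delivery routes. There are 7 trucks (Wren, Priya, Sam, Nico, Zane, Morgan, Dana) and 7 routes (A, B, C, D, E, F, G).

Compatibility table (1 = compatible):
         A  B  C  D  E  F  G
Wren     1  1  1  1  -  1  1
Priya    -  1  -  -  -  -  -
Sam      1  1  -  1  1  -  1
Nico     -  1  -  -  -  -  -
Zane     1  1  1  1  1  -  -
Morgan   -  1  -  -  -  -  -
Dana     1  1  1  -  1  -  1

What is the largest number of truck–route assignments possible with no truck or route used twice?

A valid assignment of size 5: Wren→A, Priya→B, Sam→D, Zane→E, Dana→G.
The set {Priya, Nico, Morgan} has only 1 neighbour ({B}), so by Hall's theorem at most 5 of the 7 trucks can be matched.

5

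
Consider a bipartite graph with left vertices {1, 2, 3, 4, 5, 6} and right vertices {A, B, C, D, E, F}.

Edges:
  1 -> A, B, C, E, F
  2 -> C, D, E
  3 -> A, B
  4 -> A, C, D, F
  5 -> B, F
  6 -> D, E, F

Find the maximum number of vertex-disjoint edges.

6

One maximum matching: 1→A, 2→D, 3→B, 4→C, 5→F, 6→E.
This saturates every left vertex, so 6 is the maximum.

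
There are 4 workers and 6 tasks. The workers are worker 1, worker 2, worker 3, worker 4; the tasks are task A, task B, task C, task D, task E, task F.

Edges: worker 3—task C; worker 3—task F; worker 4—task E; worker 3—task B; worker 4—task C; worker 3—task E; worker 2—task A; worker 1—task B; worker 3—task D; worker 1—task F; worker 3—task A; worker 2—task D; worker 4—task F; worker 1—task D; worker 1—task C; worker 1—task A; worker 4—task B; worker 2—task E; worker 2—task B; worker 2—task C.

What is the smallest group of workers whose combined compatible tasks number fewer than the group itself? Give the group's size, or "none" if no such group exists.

none

A matching saturating every worker exists, for instance worker 1→task F, worker 2→task D, worker 3→task A, worker 4→task E.
By Hall's marriage theorem, this means |N(S)| ≥ |S| for every subset S, so no violating subset exists.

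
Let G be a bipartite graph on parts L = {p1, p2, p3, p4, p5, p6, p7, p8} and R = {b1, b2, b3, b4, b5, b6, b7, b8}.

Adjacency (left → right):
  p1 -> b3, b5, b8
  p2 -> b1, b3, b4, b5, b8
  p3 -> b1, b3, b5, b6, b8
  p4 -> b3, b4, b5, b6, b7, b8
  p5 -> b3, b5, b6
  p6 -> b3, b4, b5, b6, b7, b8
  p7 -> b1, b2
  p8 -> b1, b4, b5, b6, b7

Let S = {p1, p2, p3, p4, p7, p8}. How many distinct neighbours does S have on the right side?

The union of neighbours of {p1, p2, p3, p4, p7, p8} is {b1, b2, b3, b4, b5, b6, b7, b8}, which has 8 elements.
Since |N(S)| = 8 ≥ |S| = 6, Hall's condition holds for this subset.

8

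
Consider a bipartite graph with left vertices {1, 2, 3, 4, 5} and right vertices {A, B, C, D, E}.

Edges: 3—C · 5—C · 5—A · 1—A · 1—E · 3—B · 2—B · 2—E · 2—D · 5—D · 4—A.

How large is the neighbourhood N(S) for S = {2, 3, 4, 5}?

The union of neighbours of {2, 3, 4, 5} is {A, B, C, D, E}, which has 5 elements.
Since |N(S)| = 5 ≥ |S| = 4, Hall's condition holds for this subset.

5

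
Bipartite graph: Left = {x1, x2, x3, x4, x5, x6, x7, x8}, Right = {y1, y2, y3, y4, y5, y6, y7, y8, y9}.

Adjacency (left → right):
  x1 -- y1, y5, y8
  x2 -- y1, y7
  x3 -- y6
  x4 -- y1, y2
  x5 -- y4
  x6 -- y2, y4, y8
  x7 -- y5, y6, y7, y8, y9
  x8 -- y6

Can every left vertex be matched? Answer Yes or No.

No

The set {x3, x8} has only 1 neighbour ({y6}), so by Hall's theorem at most 7 of the 8 left vertices can be matched.
Hence no matching covers every left vertex.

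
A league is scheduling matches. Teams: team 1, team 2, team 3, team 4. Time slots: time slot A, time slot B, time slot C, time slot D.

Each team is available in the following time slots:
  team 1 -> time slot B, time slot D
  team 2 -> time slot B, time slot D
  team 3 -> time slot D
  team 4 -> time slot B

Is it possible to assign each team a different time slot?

No

The set {team 1, team 2, team 3, team 4} has only 2 neighbours ({time slot B, time slot D}), so by Hall's theorem at most 2 of the 4 teams can be matched.
Hence no matching covers every team.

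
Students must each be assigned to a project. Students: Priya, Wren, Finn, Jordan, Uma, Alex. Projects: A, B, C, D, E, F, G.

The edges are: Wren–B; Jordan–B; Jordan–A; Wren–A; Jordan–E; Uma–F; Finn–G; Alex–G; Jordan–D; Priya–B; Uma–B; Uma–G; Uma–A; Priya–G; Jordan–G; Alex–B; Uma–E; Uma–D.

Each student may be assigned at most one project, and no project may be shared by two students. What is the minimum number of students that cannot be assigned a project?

A valid assignment of size 5: Priya–B, Wren–A, Finn–G, Jordan–D, Uma–E.
The set {Priya, Finn, Alex} has only 2 neighbours ({B, G}), so by Hall's theorem at most 5 of the 6 students can be matched.
That matches 5 of the 6, leaving 1 unmatched; no matching can do better.

1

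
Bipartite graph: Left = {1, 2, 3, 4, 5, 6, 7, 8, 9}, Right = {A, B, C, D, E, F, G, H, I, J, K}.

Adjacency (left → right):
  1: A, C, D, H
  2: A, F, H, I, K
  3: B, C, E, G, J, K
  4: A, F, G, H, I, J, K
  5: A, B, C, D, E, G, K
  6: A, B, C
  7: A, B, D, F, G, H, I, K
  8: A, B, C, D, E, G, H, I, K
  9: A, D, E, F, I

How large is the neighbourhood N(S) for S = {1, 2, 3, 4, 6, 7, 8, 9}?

The union of neighbours of {1, 2, 3, 4, 6, 7, 8, 9} is {A, B, C, D, E, F, G, H, I, J, K}, which has 11 elements.
Since |N(S)| = 11 ≥ |S| = 8, Hall's condition holds for this subset.

11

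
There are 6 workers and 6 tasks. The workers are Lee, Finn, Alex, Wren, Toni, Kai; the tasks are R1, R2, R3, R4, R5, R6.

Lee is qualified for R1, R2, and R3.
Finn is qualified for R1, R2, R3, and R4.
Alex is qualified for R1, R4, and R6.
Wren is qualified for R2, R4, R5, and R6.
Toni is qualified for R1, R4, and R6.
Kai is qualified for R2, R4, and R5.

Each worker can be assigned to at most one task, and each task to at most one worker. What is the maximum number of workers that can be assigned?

6

A valid assignment of size 6: Lee–R2, Finn–R3, Alex–R1, Wren–R5, Toni–R6, Kai–R4.
All 6 workers are matched, so no larger matching exists.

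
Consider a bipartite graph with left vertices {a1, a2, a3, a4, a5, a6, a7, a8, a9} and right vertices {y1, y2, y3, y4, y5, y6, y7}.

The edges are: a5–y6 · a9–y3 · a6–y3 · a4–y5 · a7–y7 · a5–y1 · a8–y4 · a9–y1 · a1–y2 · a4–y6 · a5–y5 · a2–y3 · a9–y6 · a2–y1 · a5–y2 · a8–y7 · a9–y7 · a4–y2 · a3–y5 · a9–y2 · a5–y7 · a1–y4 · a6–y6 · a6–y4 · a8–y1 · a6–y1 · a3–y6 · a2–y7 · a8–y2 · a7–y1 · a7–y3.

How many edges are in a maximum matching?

7

A valid assignment of size 7: a1–y4, a2–y7, a3–y5, a4–y2, a5–y6, a6–y1, a7–y3.
The set {a1, a2, a3, a4, a5, a6, a7, a8, a9} has only 7 neighbours ({y1, y2, y3, y4, y5, y6, y7}), so by Hall's theorem at most 7 of the 9 left vertices can be matched.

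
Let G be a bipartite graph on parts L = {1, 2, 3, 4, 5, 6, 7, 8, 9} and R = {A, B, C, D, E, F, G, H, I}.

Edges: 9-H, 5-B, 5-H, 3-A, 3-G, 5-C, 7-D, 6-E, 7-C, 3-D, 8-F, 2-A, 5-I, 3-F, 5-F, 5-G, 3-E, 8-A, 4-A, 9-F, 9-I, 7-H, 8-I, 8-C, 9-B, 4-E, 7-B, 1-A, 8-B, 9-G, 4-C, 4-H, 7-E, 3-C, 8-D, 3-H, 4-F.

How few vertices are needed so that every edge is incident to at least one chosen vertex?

{3, 4, 5, 6, 7, 8, 9, A} is a vertex cover of size 8: every edge has an endpoint in this set.
No smaller cover exists because 1–A, 3–D, 4–C, 5–H, 6–E, 7–B, 8–F, 9–G is a matching of size 8, and a cover must include an endpoint of each of these disjoint edges (König's theorem).

8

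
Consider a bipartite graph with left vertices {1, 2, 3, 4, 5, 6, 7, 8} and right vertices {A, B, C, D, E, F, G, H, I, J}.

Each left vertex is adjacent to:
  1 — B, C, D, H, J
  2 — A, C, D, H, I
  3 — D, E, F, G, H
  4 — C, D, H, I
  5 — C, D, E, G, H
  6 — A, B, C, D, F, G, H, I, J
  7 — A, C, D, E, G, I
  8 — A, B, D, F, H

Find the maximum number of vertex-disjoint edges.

For example, pair 1-H, 2-I, 3-G, 4-C, 5-D, 6-J, 7-E, 8-A.
All 8 left vertices are matched, so no larger matching exists.

8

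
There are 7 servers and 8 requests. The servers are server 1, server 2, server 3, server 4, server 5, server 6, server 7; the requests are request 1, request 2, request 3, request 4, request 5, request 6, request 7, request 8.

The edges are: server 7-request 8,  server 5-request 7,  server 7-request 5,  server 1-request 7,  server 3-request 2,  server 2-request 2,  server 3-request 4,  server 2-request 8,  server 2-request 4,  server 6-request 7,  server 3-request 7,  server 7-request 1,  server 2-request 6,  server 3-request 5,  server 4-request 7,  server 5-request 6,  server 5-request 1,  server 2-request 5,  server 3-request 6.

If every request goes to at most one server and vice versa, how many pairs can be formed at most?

5

For example, pair server 1-request 7, server 2-request 2, server 3-request 4, server 5-request 6, server 7-request 5.
The set {server 1, server 4, server 6} has only 1 neighbour ({request 7}), so by Hall's theorem at most 5 of the 7 servers can be matched.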